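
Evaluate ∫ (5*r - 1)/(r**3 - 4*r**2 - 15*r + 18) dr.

Factor the denominator: (r - 6)*(r - 1)*(r + 3).
Partial-fraction decomposition: -4/(9*(r + 3)) - 1/(5*(r - 1)) + 29/(45*(r - 6)).
Integrate each term: A/(r−a) contributes A·log|r−a|.

29*log(r - 6)/45 - log(r - 1)/5 - 4*log(r + 3)/9 + C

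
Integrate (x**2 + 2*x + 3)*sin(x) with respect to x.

Use integration by parts with u = x**2 + 2*x + 3, dv = sin(x) dx, so v = -cos(x).
Apply parts 2 times (tabular method): alternate signs, differentiate u down to 0, integrate dv up.

-x**2*cos(x) + 2*x*sin(x) - 2*x*cos(x) + 2*sin(x) - cos(x) + C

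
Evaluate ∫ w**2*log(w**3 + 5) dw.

Let u = w**3 + 5, so du = (3*w**2) dw.
The integral becomes (1/3)·∫ log(u) du; integrate by parts with u′=log(u), dv′=du.

w**3*log(w**3 + 5)/3 - w**3/3 + 5*log(w**3 + 5)/3 + C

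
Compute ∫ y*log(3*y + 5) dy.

y**2*log(3*y + 5)/2 - y**2/4 + 5*y/6 - 25*log(3*y + 5)/18 + C

Use integration by parts with u = log(3*y + 5), dv = y dy.
Then du = 3/(3*y + 5) dy and v = y**2/2.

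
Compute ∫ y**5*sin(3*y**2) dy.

Let u = y², du = 2y dy; rewrite as (1/2)∫ u^2·sin(3u) du.
Now integrate by parts 2 times.

-y**4*cos(3*y**2)/6 + y**2*sin(3*y**2)/9 + cos(3*y**2)/27 + C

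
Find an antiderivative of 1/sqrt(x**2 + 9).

log(x + sqrt(x**2 + 9)) + C

Substitute x = 3·tan(θ), so dx = 3·sec(θ)^2 dθ and the radical becomes sqrt(x**2 + 9) = 3·sec(θ) by the Pythagorean identity.
Integrate the resulting trig expression in θ, then back-substitute tan(θ) = x/3, sec(θ) = sqrt(x**2 + 9)/3 (absorbing any constant into C).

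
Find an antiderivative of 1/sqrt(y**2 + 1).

log(y + sqrt(y**2 + 1)) + C

Substitute y = tan(θ), so dy = sec(θ)^2 dθ and the radical becomes sqrt(y**2 + 1) = sec(θ) by the Pythagorean identity.
Integrate the resulting trig expression in θ, then back-substitute tan(θ) = y, sec(θ) = sqrt(y**2 + 1) (absorbing any constant into C).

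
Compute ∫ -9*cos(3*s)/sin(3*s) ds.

-3*log(sin(3*s)) + C

Let u = sin(3*s), so du = (3*cos(3*s)) ds.
Rewriting, the integral becomes -3·∫ 1/u du = -3·log(u).
Substituting back, u = sin(3*s).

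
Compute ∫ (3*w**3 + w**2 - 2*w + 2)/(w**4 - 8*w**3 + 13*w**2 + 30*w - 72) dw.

Factor the denominator: (w - 4)*(w - 3)**2*(w + 2).
Partial-fraction decomposition: 7/(75*(w + 2)) - 769/(25*(w - 3)) - 86/(5*(w - 3)**2) + 101/(3*(w - 4)).
Integrate each term; A/(w−a) gives A·log|w−a|; A/(w−a)² gives −A/(w−a).

101*log(w - 4)/3 - 769*log(w - 3)/25 + 7*log(w + 2)/75 + 86/(5*w - 15) + C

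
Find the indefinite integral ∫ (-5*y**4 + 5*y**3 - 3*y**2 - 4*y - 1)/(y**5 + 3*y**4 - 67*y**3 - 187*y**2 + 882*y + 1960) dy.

-5233*log(y - 7)/2268 + 1025*log(y - 4)/1782 - 25*log(y + 2)/162 + 1903*log(y + 5)/324 - 692*log(y + 7)/77 + C

Factor the denominator: (y - 7)*(y - 4)*(y + 2)*(y + 5)*(y + 7).
Partial-fraction decomposition: -692/(77*(y + 7)) + 1903/(324*(y + 5)) - 25/(162*(y + 2)) + 1025/(1782*(y - 4)) - 5233/(2268*(y - 7)).
Integrate each term: A/(y−a) contributes A·log|y−a|.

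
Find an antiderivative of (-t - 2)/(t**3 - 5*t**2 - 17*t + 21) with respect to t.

-3*log(t - 7)/20 + log(t - 1)/8 + log(t + 3)/40 + C

Factor the denominator: (t - 7)*(t - 1)*(t + 3).
Partial-fraction decomposition: 1/(40*(t + 3)) + 1/(8*(t - 1)) - 3/(20*(t - 7)).
Integrate each term: A/(t−a) contributes A·log|t−a|.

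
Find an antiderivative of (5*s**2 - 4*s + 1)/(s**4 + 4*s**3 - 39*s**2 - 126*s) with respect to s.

Factor the denominator: s*(s - 6)*(s + 3)*(s + 7).
Partial-fraction decomposition: -137/(182*(s + 7)) + 29/(54*(s + 3)) + 157/(702*(s - 6)) - 1/(126*s).
Integrate each term: A/(s−a) contributes A·log|s−a|.

-log(s)/126 + 157*log(s - 6)/702 + 29*log(s + 3)/54 - 137*log(s + 7)/182 + C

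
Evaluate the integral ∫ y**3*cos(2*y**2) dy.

y**2*sin(2*y**2)/4 + cos(2*y**2)/8 + C

Let u = y², du = 2y dy; rewrite as (1/2)∫ u^1·cos(2u) du.
Now integrate by parts 1 time.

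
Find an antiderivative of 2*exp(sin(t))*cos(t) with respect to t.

2*exp(sin(t)) + C

Let u = sin(t), so du = (cos(t)) dt.
Rewriting, the integral becomes 2·∫ e^u du = 2·e^u.
Substituting back, u = sin(t).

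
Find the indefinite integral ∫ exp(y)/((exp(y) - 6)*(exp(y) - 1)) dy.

Let u = e^y, du = e^y dy.
The integral becomes ∫ du/((u-6)(u-1)); decompose into partial fractions.

log(exp(y) - 6)/5 - log(exp(y) - 1)/5 + C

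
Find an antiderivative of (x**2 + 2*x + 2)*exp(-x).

(-x**2 - 4*x - 6)*exp(-x) + C

Use integration by parts with u = x**2 + 2*x + 2, dv = exp(-x) dx, so v = -exp(-x).
Apply parts 2 times (tabular method): alternate signs, differentiate u down to 0, integrate dv up.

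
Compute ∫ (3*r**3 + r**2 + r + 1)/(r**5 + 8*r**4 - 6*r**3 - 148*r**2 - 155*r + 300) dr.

Factor the denominator: (r - 4)*(r - 1)*(r + 3)*(r + 5)**2.
Partial-fraction decomposition: 89/(162*(r + 5)) + 59/(18*(r + 5)**2) - 37/(56*(r + 3)) - 1/(72*(r - 1)) + 71/(567*(r - 4)).
Integrate each term; A/(r−a) gives A·log|r−a|; A/(r−a)² gives −A/(r−a).

71*log(r - 4)/567 - log(r - 1)/72 - 37*log(r + 3)/56 + 89*log(r + 5)/162 - 59/(18*r + 90) + C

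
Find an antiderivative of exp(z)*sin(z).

exp(z)*sin(z)/2 - exp(z)*cos(z)/2 + C

Let I denote the integral. Integrate by parts with u = sin(z), dv = exp(z) dz, so v = exp(z): I = exp(z)*sin(z) − ∫ exp(z)*cos(z) dz.
Apply parts again with u = cos(z), dv = exp(z) dz: ∫ exp(z)*cos(z) dz = exp(z)*cos(z) + I. Substituting back brings back I: I = exp(z)*sin(z) - exp(z)*cos(z) − I.
Solving for I: (1 + 1)·I equals the remaining terms, so I = (1/2)·(exp(z)*sin(z) - exp(z)*cos(z)).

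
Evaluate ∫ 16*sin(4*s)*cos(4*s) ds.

Let u = sin(4*s), so du = (4*cos(4*s)) ds.
Rewriting, the integral becomes 4·∫ u^1 du = 4·u^2/2.
Substituting back, u = sin(4*s).

2*sin(4*s)**2 + C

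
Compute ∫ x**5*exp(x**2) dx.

(x**4 - 2*x**2 + 2)*exp(x**2)/2 + C

Let u = x², du = 2x dx; rewrite as (1/2)∫ u^2·exp(1u) du.
Now integrate by parts 2 times.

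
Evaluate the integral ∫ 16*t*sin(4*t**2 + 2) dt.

-2*cos(4*t**2 + 2) + C

Let u = 4*t**2 + 2, so du = (8*t) dt.
Rewriting, the integral becomes 2·∫ sin(u) du = 2·-cos(u).
Substituting back, u = 4*t**2 + 2.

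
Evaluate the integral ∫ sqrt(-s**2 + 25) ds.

s*sqrt(-s**2 + 25)/2 + 25*asin(s/5)/2 + C

Substitute s = 5·sin(θ), so ds = 5·cos(θ) dθ and the radical becomes sqrt(-s**2 + 25) = 5·cos(θ) by the Pythagorean identity.
Integrate the resulting trig expression in θ, then back-substitute θ = asin(s/5), sin(θ) = s/5, cos(θ) = sqrt(-s**2 + 25)/5 (absorbing any constant into C).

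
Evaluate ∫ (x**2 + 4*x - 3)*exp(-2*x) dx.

Use integration by parts with u = x**2 + 4*x - 3, dv = exp(-2*x) dx, so v = -exp(-2*x)/2.
Apply parts 2 times (tabular method): alternate signs, differentiate u down to 0, integrate dv up.

(-2*x**2 - 10*x + 1)*exp(-2*x)/4 + C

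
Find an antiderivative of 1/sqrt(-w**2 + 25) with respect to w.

Substitute w = 5·sin(θ), so dw = 5·cos(θ) dθ and the radical becomes sqrt(-w**2 + 25) = 5·cos(θ) by the Pythagorean identity.
Integrate the resulting trig expression in θ, then back-substitute θ = asin(w/5), sin(θ) = w/5, cos(θ) = sqrt(-w**2 + 25)/5 (absorbing any constant into C).

asin(w/5) + C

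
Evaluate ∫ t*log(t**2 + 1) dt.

t**2*log(t**2 + 1)/2 - t**2/2 + log(t**2 + 1)/2 + C

Let u = t**2 + 1, so du = (2*t) dt.
The integral becomes (1/2)·∫ log(u) du; integrate by parts with u′=log(u), dv′=du.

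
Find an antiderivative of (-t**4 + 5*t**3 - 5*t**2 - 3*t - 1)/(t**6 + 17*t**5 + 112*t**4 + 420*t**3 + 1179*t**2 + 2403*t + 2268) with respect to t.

6023*log(t + 3)/864 - 43*log(t + 4)/5 + 1447*log(t + 7)/928 + 1091*log(t**2 + 9)/31320 - 101*atan(t/3)/5220 + 253/(72*t + 216) + C

Factor the denominator: (t + 3)**2*(t + 4)*(t + 7)*(t**2 + 9).
Partial-fraction decomposition: (1091*t - 909)/(15660*(t**2 + 9)) + 1447/(928*(t + 7)) - 43/(5*(t + 4)) + 6023/(864*(t + 3)) - 253/(72*(t + 3)**2).
Integrate each term; A/(t−a) gives A·log|t−a|; the (Bt+D)/(t²+p²) term gives a log and an atan.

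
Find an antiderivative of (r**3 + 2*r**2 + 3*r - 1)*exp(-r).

Use integration by parts with u = r**3 + 2*r**2 + 3*r - 1, dv = exp(-r) dr, so v = -exp(-r).
Apply parts 3 times (tabular method): alternate signs, differentiate u down to 0, integrate dv up.

(-r**3 - 5*r**2 - 13*r - 12)*exp(-r) + C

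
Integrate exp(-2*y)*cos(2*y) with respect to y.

Let I denote the integral. Integrate by parts with u = cos(2*y), dv = exp(-2*y) dy, so v = -exp(-2*y)/2: I = -exp(-2*y)*cos(2*y)/2 − ∫ exp(-2*y)*sin(2*y) dy.
Apply parts again with u = sin(2*y), dv = exp(-2*y) dy: ∫ exp(-2*y)*sin(2*y) dy = -exp(-2*y)*sin(2*y)/2 + I. Substituting back brings back I: I = exp(-2*y)*sin(2*y)/2 - exp(-2*y)*cos(2*y)/2 − I.
Solving for I: (1 + 1)·I equals the remaining terms, so I = (1/2)·(exp(-2*y)*sin(2*y)/2 - exp(-2*y)*cos(2*y)/2).

exp(-2*y)*sin(2*y)/4 - exp(-2*y)*cos(2*y)/4 + C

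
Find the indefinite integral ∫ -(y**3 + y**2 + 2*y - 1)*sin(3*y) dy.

y**3*cos(3*y)/3 - y**2*sin(3*y)/3 + y**2*cos(3*y)/3 - 2*y*sin(3*y)/9 + 4*y*cos(3*y)/9 - 4*sin(3*y)/27 - 11*cos(3*y)/27 + C

Use integration by parts with u = y**3 + y**2 + 2*y - 1, dv = -sin(3*y) dy, so v = cos(3*y)/3.
Apply parts 3 times (tabular method): alternate signs, differentiate u down to 0, integrate dv up.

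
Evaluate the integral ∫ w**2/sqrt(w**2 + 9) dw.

w*sqrt(w**2 + 9)/2 - 9*log(w + sqrt(w**2 + 9))/2 + C

Substitute w = 3·tan(θ), so dw = 3·sec(θ)^2 dθ and the radical becomes sqrt(w**2 + 9) = 3·sec(θ) by the Pythagorean identity.
Integrate the resulting trig expression in θ, then back-substitute tan(θ) = w/3, sec(θ) = sqrt(w**2 + 9)/3 (absorbing any constant into C).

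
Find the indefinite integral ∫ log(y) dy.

Use integration by parts with u = log(y), dv = dy.
Then du = 1/y dy and v = y.

y*log(y) - y + C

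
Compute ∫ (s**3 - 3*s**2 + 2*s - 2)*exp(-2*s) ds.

Use integration by parts with u = s**3 - 3*s**2 + 2*s - 2, dv = exp(-2*s) ds, so v = -exp(-2*s)/2.
Apply parts 3 times (tabular method): alternate signs, differentiate u down to 0, integrate dv up.

(-4*s**3 + 6*s**2 - 2*s + 7)*exp(-2*s)/8 + C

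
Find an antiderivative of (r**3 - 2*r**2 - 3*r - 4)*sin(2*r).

-r**3*cos(2*r)/2 + 3*r**2*sin(2*r)/4 + r**2*cos(2*r) - r*sin(2*r) + 9*r*cos(2*r)/4 - 9*sin(2*r)/8 + 3*cos(2*r)/2 + C

Use integration by parts with u = r**3 - 2*r**2 - 3*r - 4, dv = sin(2*r) dr, so v = -cos(2*r)/2.
Apply parts 3 times (tabular method): alternate signs, differentiate u down to 0, integrate dv up.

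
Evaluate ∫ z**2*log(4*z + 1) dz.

z**3*log(4*z + 1)/3 - z**3/9 + z**2/24 - z/48 + log(4*z + 1)/192 + C

Use integration by parts with u = log(4*z + 1), dv = z**2 dz.
Then du = 4/(4*z + 1) dz and v = z**3/3.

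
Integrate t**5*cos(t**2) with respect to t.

Let u = t², du = 2t dt; rewrite as (1/2)∫ u^2·cos(1u) du.
Now integrate by parts 2 times.

t**4*sin(t**2)/2 + t**2*cos(t**2) - sin(t**2) + C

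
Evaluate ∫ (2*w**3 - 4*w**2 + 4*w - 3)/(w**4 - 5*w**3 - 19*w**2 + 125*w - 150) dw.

167*log(w - 5)/60 - 27*log(w - 3)/16 + 5*log(w - 2)/21 + 373*log(w + 5)/560 + C

Factor the denominator: (w - 5)*(w - 3)*(w - 2)*(w + 5).
Partial-fraction decomposition: 373/(560*(w + 5)) + 5/(21*(w - 2)) - 27/(16*(w - 3)) + 167/(60*(w - 5)).
Integrate each term: A/(w−a) contributes A·log|w−a|.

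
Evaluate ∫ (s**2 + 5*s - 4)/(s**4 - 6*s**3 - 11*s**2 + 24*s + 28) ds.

Factor the denominator: (s - 7)*(s - 2)*(s + 1)*(s + 2).
Partial-fraction decomposition: 5/(18*(s + 2)) - 1/(3*(s + 1)) - 1/(6*(s - 2)) + 2/(9*(s - 7)).
Integrate each term: A/(s−a) contributes A·log|s−a|.

2*log(s - 7)/9 - log(s - 2)/6 - log(s + 1)/3 + 5*log(s + 2)/18 + C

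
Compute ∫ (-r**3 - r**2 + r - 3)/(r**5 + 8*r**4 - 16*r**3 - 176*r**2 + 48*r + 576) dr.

-79*log(r - 4)/1200 + 13*log(r - 2)/512 - log(r + 2)/384 + 551*log(r + 6)/12800 + 171/(320*r + 1920) + C

Factor the denominator: (r - 4)*(r - 2)*(r + 2)*(r + 6)**2.
Partial-fraction decomposition: 551/(12800*(r + 6)) - 171/(320*(r + 6)**2) - 1/(384*(r + 2)) + 13/(512*(r - 2)) - 79/(1200*(r - 4)).
Integrate each term; A/(r−a) gives A·log|r−a|; A/(r−a)² gives −A/(r−a).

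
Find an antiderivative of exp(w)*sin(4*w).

exp(w)*sin(4*w)/17 - 4*exp(w)*cos(4*w)/17 + C

Let I denote the integral. Integrate by parts with u = sin(4*w), dv = exp(w) dw, so v = exp(w): I = exp(w)*sin(4*w) − 4·∫ exp(w)*cos(4*w) dw.
Apply parts again with u = cos(4*w), dv = exp(w) dw: ∫ exp(w)*cos(4*w) dw = exp(w)*cos(4*w) + 4·I. Substituting back brings back I: I = exp(w)*sin(4*w) - 4*exp(w)*cos(4*w) − 16·I.
Solving for I: (1 + 16)·I equals the remaining terms, so I = (1/17)·(exp(w)*sin(4*w) - 4*exp(w)*cos(4*w)).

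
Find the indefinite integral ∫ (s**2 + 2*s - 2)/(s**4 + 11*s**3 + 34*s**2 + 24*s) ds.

-log(s)/12 + log(s + 1)/5 + log(s + 4)/4 - 11*log(s + 6)/30 + C

Factor the denominator: s*(s + 1)*(s + 4)*(s + 6).
Partial-fraction decomposition: -11/(30*(s + 6)) + 1/(4*(s + 4)) + 1/(5*(s + 1)) - 1/(12*s).
Integrate each term: A/(s−a) contributes A·log|s−a|.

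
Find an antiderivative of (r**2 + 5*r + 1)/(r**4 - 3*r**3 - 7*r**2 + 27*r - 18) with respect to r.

Factor the denominator: (r - 3)*(r - 2)*(r - 1)*(r + 3).
Partial-fraction decomposition: 1/(24*(r + 3)) + 7/(8*(r - 1)) - 3/(r - 2) + 25/(12*(r - 3)).
Integrate each term: A/(r−a) contributes A·log|r−a|.

25*log(r - 3)/12 - 3*log(r - 2) + 7*log(r - 1)/8 + log(r + 3)/24 + C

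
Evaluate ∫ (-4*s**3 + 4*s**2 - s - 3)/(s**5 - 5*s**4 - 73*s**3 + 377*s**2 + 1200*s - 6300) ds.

Factor the denominator: (s - 6)**2*(s - 5)*(s + 5)*(s + 7).
Partial-fraction decomposition: 131/(338*(s + 7)) - 301/(1210*(s + 5)) - 17/(5*(s - 5)) + 66688/(20449*(s - 6)) - 729/(143*(s - 6)**2).
Integrate each term; A/(s−a) gives A·log|s−a|; A/(s−a)² gives −A/(s−a).

66688*log(s - 6)/20449 - 17*log(s - 5)/5 - 301*log(s + 5)/1210 + 131*log(s + 7)/338 + 729/(143*s - 858) + C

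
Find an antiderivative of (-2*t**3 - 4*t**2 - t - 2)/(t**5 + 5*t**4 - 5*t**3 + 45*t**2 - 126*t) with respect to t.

Factor the denominator: t*(t - 2)*(t + 7)*(t**2 + 9).
Partial-fraction decomposition: 17*(t - 297)/(6786*(t**2 + 9)) + 55/(406*(t + 7)) - 2/(13*(t - 2)) + 1/(63*t).
Integrate each term; A/(t−a) gives A·log|t−a|; the (Bt+D)/(t²+p²) term gives a log and an atan.

log(t)/63 - 2*log(t - 2)/13 + 55*log(t + 7)/406 + 17*log(t**2 + 9)/13572 - 187*atan(t/3)/754 + C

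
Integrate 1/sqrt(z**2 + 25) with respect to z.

Substitute z = 5·tan(θ), so dz = 5·sec(θ)^2 dθ and the radical becomes sqrt(z**2 + 25) = 5·sec(θ) by the Pythagorean identity.
Integrate the resulting trig expression in θ, then back-substitute tan(θ) = z/5, sec(θ) = sqrt(z**2 + 25)/5 (absorbing any constant into C).

log(z + sqrt(z**2 + 25)) + C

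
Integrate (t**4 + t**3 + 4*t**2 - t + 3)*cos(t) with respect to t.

Use integration by parts with u = t**4 + t**3 + 4*t**2 - t + 3, dv = cos(t) dt, so v = sin(t).
Apply parts 4 times (tabular method): alternate signs, differentiate u down to 0, integrate dv up.

t**4*sin(t) + t**3*sin(t) + 4*t**3*cos(t) - 8*t**2*sin(t) + 3*t**2*cos(t) - 7*t*sin(t) - 16*t*cos(t) + 19*sin(t) - 7*cos(t) + C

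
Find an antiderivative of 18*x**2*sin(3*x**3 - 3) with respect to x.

Let u = 3*x**3 - 3, so du = (9*x**2) dx.
Rewriting, the integral becomes 2·∫ sin(u) du = 2·-cos(u).
Substituting back, u = 3*x**3 - 3.

-2*cos(3*x**3 - 3) + C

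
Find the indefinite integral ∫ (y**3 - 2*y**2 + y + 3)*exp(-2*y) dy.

(-4*y**3 + 2*y**2 - 2*y - 13)*exp(-2*y)/8 + C

Use integration by parts with u = y**3 - 2*y**2 + y + 3, dv = exp(-2*y) dy, so v = -exp(-2*y)/2.
Apply parts 3 times (tabular method): alternate signs, differentiate u down to 0, integrate dv up.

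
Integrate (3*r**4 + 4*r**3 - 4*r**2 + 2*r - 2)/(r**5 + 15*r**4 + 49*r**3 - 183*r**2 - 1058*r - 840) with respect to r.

161*log(r - 4)/825 + 3*log(r + 1)/200 + 421*log(r + 5)/24 - 1433*log(r + 6)/25 + 1873*log(r + 7)/44 + C

Factor the denominator: (r - 4)*(r + 1)*(r + 5)*(r + 6)*(r + 7).
Partial-fraction decomposition: 1873/(44*(r + 7)) - 1433/(25*(r + 6)) + 421/(24*(r + 5)) + 3/(200*(r + 1)) + 161/(825*(r - 4)).
Integrate each term: A/(r−a) contributes A·log|r−a|.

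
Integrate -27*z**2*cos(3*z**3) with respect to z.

-3*sin(3*z**3) + C

Let u = 3*z**3, so du = (9*z**2) dz.
Rewriting, the integral becomes -3·∫ cos(u) du = -3·sin(u).
Substituting back, u = 3*z**3.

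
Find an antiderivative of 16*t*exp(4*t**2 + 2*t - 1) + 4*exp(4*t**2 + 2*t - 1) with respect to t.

2*exp(4*t**2 + 2*t - 1) + C

Let u = 4*t**2 + 2*t - 1, so du = (8*t + 2) dt.
Rewriting, the integral becomes 2·∫ e^u du = 2·e^u.
Substituting back, u = 4*t**2 + 2*t - 1.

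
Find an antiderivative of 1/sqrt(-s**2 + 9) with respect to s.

asin(s/3) + C

Substitute s = 3·sin(θ), so ds = 3·cos(θ) dθ and the radical becomes sqrt(-s**2 + 9) = 3·cos(θ) by the Pythagorean identity.
Integrate the resulting trig expression in θ, then back-substitute θ = asin(s/3), sin(θ) = s/3, cos(θ) = sqrt(-s**2 + 9)/3 (absorbing any constant into C).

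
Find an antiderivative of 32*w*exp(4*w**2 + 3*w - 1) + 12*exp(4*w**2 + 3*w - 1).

4*exp(4*w**2 + 3*w - 1) + C

Let u = 4*w**2 + 3*w - 1, so du = (8*w + 3) dw.
Rewriting, the integral becomes 4·∫ e^u du = 4·e^u.
Substituting back, u = 4*w**2 + 3*w - 1.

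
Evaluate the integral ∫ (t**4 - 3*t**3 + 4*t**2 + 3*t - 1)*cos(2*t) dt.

Use integration by parts with u = t**4 - 3*t**3 + 4*t**2 + 3*t - 1, dv = cos(2*t) dt, so v = sin(2*t)/2.
Apply parts 4 times (tabular method): alternate signs, differentiate u down to 0, integrate dv up.

t**4*sin(2*t)/2 - 3*t**3*sin(2*t)/2 + t**3*cos(2*t) + t**2*sin(2*t)/2 - 9*t**2*cos(2*t)/4 + 15*t*sin(2*t)/4 + t*cos(2*t)/2 - 3*sin(2*t)/4 + 15*cos(2*t)/8 + C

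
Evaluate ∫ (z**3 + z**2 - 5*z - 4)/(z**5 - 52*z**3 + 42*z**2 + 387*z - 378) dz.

Factor the denominator: (z - 6)*(z - 3)*(z - 1)*(z + 3)*(z + 7).
Partial-fraction decomposition: -263/(4160*(z + 7)) + 7/(864*(z + 3)) - 7/(320*(z - 1)) - 17/(360*(z - 3)) + 218/(1755*(z - 6)).
Integrate each term: A/(z−a) contributes A·log|z−a|.

218*log(z - 6)/1755 - 17*log(z - 3)/360 - 7*log(z - 1)/320 + 7*log(z + 3)/864 - 263*log(z + 7)/4160 + C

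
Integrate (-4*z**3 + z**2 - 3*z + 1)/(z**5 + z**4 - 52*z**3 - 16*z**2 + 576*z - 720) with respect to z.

Factor the denominator: (z - 6)*(z - 2)**2*(z + 5)*(z + 6).
Partial-fraction decomposition: 919/(768*(z + 6)) - 541/(539*(z + 5)) + 2599/(12544*(z - 2)) + 33/(224*(z - 2)**2) - 845/(2112*(z - 6)).
Integrate each term; A/(z−a) gives A·log|z−a|; A/(z−a)² gives −A/(z−a).

-845*log(z - 6)/2112 + 2599*log(z - 2)/12544 - 541*log(z + 5)/539 + 919*log(z + 6)/768 - 33/(224*z - 448) + C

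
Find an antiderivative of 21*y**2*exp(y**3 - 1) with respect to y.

Let u = y**3 - 1, so du = (3*y**2) dy.
Rewriting, the integral becomes 7·∫ e^u du = 7·e^u.
Substituting back, u = y**3 - 1.

7*exp(y**3 - 1) + C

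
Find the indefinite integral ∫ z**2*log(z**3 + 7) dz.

Let u = z**3 + 7, so du = (3*z**2) dz.
The integral becomes (1/3)·∫ log(u) du; integrate by parts with u′=log(u), dv′=du.

z**3*log(z**3 + 7)/3 - z**3/3 + 7*log(z**3 + 7)/3 + C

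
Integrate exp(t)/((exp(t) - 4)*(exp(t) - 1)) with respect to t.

Let u = e^t, du = e^t dt.
The integral becomes ∫ du/((u-4)(u-1)); decompose into partial fractions.

log(exp(t) - 4)/3 - log(exp(t) - 1)/3 + C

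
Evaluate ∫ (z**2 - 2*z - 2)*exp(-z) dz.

Use integration by parts with u = z**2 - 2*z - 2, dv = exp(-z) dz, so v = -exp(-z).
Apply parts 2 times (tabular method): alternate signs, differentiate u down to 0, integrate dv up.

(-z**2 + 2)*exp(-z) + C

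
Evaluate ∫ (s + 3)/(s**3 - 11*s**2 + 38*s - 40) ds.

8*log(s - 5)/3 - 7*log(s - 4)/2 + 5*log(s - 2)/6 + C

Factor the denominator: (s - 5)*(s - 4)*(s - 2).
Partial-fraction decomposition: 5/(6*(s - 2)) - 7/(2*(s - 4)) + 8/(3*(s - 5)).
Integrate each term: A/(s−a) contributes A·log|s−a|.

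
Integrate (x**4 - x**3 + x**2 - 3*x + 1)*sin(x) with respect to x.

Use integration by parts with u = x**4 - x**3 + x**2 - 3*x + 1, dv = sin(x) dx, so v = -cos(x).
Apply parts 4 times (tabular method): alternate signs, differentiate u down to 0, integrate dv up.

-x**4*cos(x) + 4*x**3*sin(x) + x**3*cos(x) - 3*x**2*sin(x) + 11*x**2*cos(x) - 22*x*sin(x) - 3*x*cos(x) + 3*sin(x) - 23*cos(x) + C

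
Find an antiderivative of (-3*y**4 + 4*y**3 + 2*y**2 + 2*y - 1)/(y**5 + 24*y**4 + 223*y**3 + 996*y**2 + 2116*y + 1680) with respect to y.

-77*log(y + 2)/120 + 1001*log(y + 4)/12 - 1168*log(y + 5)/3 + 4693*log(y + 6)/8 - 4246*log(y + 7)/15 + C

Factor the denominator: (y + 2)*(y + 4)*(y + 5)*(y + 6)*(y + 7).
Partial-fraction decomposition: -4246/(15*(y + 7)) + 4693/(8*(y + 6)) - 1168/(3*(y + 5)) + 1001/(12*(y + 4)) - 77/(120*(y + 2)).
Integrate each term: A/(y−a) contributes A·log|y−a|.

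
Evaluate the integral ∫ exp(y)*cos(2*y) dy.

Let I denote the integral. Integrate by parts with u = cos(2*y), dv = exp(y) dy, so v = exp(y): I = exp(y)*cos(2*y) + 2·∫ exp(y)*sin(2*y) dy.
Apply parts again with u = sin(2*y), dv = exp(y) dy: ∫ exp(y)*sin(2*y) dy = exp(y)*sin(2*y) − 2·I. Substituting back brings back I: I = 2*exp(y)*sin(2*y) + exp(y)*cos(2*y) − 4·I.
Solving for I: (1 + 4)·I equals the remaining terms, so I = (1/5)·(2*exp(y)*sin(2*y) + exp(y)*cos(2*y)).

2*exp(y)*sin(2*y)/5 + exp(y)*cos(2*y)/5 + C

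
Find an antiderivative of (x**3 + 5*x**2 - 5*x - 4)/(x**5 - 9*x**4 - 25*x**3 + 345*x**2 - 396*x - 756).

Factor the denominator: (x - 7)*(x - 6)*(x - 3)*(x + 1)*(x + 6).
Partial-fraction decomposition: -1/(702*(x + 6)) - 1/(224*(x + 1)) + 53/(432*(x - 3)) - 181/(126*(x - 6)) + 549/(416*(x - 7)).
Integrate each term: A/(x−a) contributes A·log|x−a|.

549*log(x - 7)/416 - 181*log(x - 6)/126 + 53*log(x - 3)/432 - log(x + 1)/224 - log(x + 6)/702 + C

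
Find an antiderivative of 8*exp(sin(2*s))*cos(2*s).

4*exp(sin(2*s)) + C

Let u = sin(2*s), so du = (2*cos(2*s)) ds.
Rewriting, the integral becomes 4·∫ e^u du = 4·e^u.
Substituting back, u = sin(2*s).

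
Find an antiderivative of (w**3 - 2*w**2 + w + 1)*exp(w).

(w**3 - 5*w**2 + 11*w - 10)*exp(w) + C

Use integration by parts with u = w**3 - 2*w**2 + w + 1, dv = exp(w) dw, so v = exp(w).
Apply parts 3 times (tabular method): alternate signs, differentiate u down to 0, integrate dv up.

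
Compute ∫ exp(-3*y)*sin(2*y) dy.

Let I denote the integral. Integrate by parts with u = sin(2*y), dv = exp(-3*y) dy, so v = -exp(-3*y)/3: I = -exp(-3*y)*sin(2*y)/3 + (2/3)·∫ exp(-3*y)*cos(2*y) dy.
Apply parts again with u = cos(2*y), dv = exp(-3*y) dy: ∫ exp(-3*y)*cos(2*y) dy = -exp(-3*y)*cos(2*y)/3 − (2/3)·I. Substituting back brings back I: I = -exp(-3*y)*sin(2*y)/3 - 2*exp(-3*y)*cos(2*y)/9 − (4/9)·I.
Solving for I: (1 + 4/9)·I equals the remaining terms, so I = (9/13)·(-exp(-3*y)*sin(2*y)/3 - 2*exp(-3*y)*cos(2*y)/9).

-3*exp(-3*y)*sin(2*y)/13 - 2*exp(-3*y)*cos(2*y)/13 + C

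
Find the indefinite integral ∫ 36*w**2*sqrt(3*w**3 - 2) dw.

Let u = 3*w**3 - 2, so du = (9*w**2) dw.
Rewriting, the integral becomes 4·∫ √u du = 4·(2/3)u^(3/2).
Substituting back, u = 3*w**3 - 2.

8*(3*w**3 - 2)**(3/2)/3 + C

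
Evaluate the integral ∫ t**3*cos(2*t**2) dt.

t**2*sin(2*t**2)/4 + cos(2*t**2)/8 + C

Let u = t², du = 2t dt; rewrite as (1/2)∫ u^1·cos(2u) du.
Now integrate by parts 1 time.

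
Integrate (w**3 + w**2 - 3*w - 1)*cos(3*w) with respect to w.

Use integration by parts with u = w**3 + w**2 - 3*w - 1, dv = cos(3*w) dw, so v = sin(3*w)/3.
Apply parts 3 times (tabular method): alternate signs, differentiate u down to 0, integrate dv up.

w**3*sin(3*w)/3 + w**2*sin(3*w)/3 + w**2*cos(3*w)/3 - 11*w*sin(3*w)/9 + 2*w*cos(3*w)/9 - 11*sin(3*w)/27 - 11*cos(3*w)/27 + C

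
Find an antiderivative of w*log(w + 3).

Use integration by parts with u = log(w + 3), dv = w dw.
Then du = 1/(w + 3) dw and v = w**2/2.

w**2*log(w + 3)/2 - w**2/4 + 3*w/2 - 9*log(w + 3)/2 + C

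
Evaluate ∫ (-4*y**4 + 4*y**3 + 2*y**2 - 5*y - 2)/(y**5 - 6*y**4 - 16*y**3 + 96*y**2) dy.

-log(y)/18 - 107*log(y - 6)/18 + 379*log(y - 4)/128 - 123*log(y + 4)/128 + 1/(48*y) + C

Factor the denominator: y**2*(y - 6)*(y - 4)*(y + 4).
Partial-fraction decomposition: -123/(128*(y + 4)) + 379/(128*(y - 4)) - 107/(18*(y - 6)) - 1/(18*y) - 1/(48*y**2).
Integrate each term; A/(y−a) gives A·log|y−a|; A/(y−a)² gives −A/(y−a).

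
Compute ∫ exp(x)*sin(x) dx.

exp(x)*sin(x)/2 - exp(x)*cos(x)/2 + C

Let I denote the integral. Integrate by parts with u = sin(x), dv = exp(x) dx, so v = exp(x): I = exp(x)*sin(x) − ∫ exp(x)*cos(x) dx.
Apply parts again with u = cos(x), dv = exp(x) dx: ∫ exp(x)*cos(x) dx = exp(x)*cos(x) + I. Substituting back brings back I: I = exp(x)*sin(x) - exp(x)*cos(x) − I.
Solving for I: (1 + 1)·I equals the remaining terms, so I = (1/2)·(exp(x)*sin(x) - exp(x)*cos(x)).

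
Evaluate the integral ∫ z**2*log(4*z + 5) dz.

z**3*log(4*z + 5)/3 - z**3/9 + 5*z**2/24 - 25*z/48 + 125*log(4*z + 5)/192 + C

Use integration by parts with u = log(4*z + 5), dv = z**2 dz.
Then du = 4/(4*z + 5) dz and v = z**3/3.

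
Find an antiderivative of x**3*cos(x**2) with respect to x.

Let u = x², du = 2x dx; rewrite as (1/2)∫ u^1·cos(1u) du.
Now integrate by parts 1 time.

x**2*sin(x**2)/2 + cos(x**2)/2 + C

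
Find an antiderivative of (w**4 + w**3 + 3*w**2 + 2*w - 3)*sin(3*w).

-w**4*cos(3*w)/3 + 4*w**3*sin(3*w)/9 - w**3*cos(3*w)/3 + w**2*sin(3*w)/3 - 5*w**2*cos(3*w)/9 + 10*w*sin(3*w)/27 - 4*w*cos(3*w)/9 + 4*sin(3*w)/27 + 91*cos(3*w)/81 + C

Use integration by parts with u = w**4 + w**3 + 3*w**2 + 2*w - 3, dv = sin(3*w) dw, so v = -cos(3*w)/3.
Apply parts 4 times (tabular method): alternate signs, differentiate u down to 0, integrate dv up.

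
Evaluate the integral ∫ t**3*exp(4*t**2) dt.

(4*t**2 - 1)*exp(4*t**2)/32 + C

Let u = t², du = 2t dt; rewrite as (1/2)∫ u^1·exp(4u) du.
Now integrate by parts 1 time.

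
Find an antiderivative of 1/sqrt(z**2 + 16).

log(z + sqrt(z**2 + 16)) + C

Substitute z = 4·tan(θ), so dz = 4·sec(θ)^2 dθ and the radical becomes sqrt(z**2 + 16) = 4·sec(θ) by the Pythagorean identity.
Integrate the resulting trig expression in θ, then back-substitute tan(θ) = z/4, sec(θ) = sqrt(z**2 + 16)/4 (absorbing any constant into C).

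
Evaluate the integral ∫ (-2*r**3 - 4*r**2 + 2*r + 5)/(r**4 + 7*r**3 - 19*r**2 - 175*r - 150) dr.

-67*log(r - 5)/132 - log(r + 1)/120 + 29*log(r + 5)/8 - 281*log(r + 6)/55 + C

Factor the denominator: (r - 5)*(r + 1)*(r + 5)*(r + 6).
Partial-fraction decomposition: -281/(55*(r + 6)) + 29/(8*(r + 5)) - 1/(120*(r + 1)) - 67/(132*(r - 5)).
Integrate each term: A/(r−a) contributes A·log|r−a|.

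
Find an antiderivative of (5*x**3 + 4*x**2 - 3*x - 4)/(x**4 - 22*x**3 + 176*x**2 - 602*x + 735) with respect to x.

Factor the denominator: (x - 7)**2*(x - 5)*(x - 3).
Partial-fraction decomposition: -79/(16*(x - 3)) + 353/(4*(x - 5)) - 1253/(16*(x - 7)) + 943/(4*(x - 7)**2).
Integrate each term; A/(x−a) gives A·log|x−a|; A/(x−a)² gives −A/(x−a).

-1253*log(x - 7)/16 + 353*log(x - 5)/4 - 79*log(x - 3)/16 - 943/(4*x - 28) + C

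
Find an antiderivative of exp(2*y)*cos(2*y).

exp(2*y)*sin(2*y)/4 + exp(2*y)*cos(2*y)/4 + C

Let I denote the integral. Integrate by parts with u = cos(2*y), dv = exp(2*y) dy, so v = exp(2*y)/2: I = exp(2*y)*cos(2*y)/2 + ∫ exp(2*y)*sin(2*y) dy.
Apply parts again with u = sin(2*y), dv = exp(2*y) dy: ∫ exp(2*y)*sin(2*y) dy = exp(2*y)*sin(2*y)/2 − I. Substituting back brings back I: I = exp(2*y)*sin(2*y)/2 + exp(2*y)*cos(2*y)/2 − I.
Solving for I: (1 + 1)·I equals the remaining terms, so I = (1/2)·(exp(2*y)*sin(2*y)/2 + exp(2*y)*cos(2*y)/2).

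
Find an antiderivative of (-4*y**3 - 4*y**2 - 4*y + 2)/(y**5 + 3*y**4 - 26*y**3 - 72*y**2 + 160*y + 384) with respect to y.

-167*log(y - 4)/192 + 22*log(y - 3)/35 + 13*log(y + 2)/60 + 11*log(y + 4)/448 + 15/(8*y + 32) + C

Factor the denominator: (y - 4)*(y - 3)*(y + 2)*(y + 4)**2.
Partial-fraction decomposition: 11/(448*(y + 4)) - 15/(8*(y + 4)**2) + 13/(60*(y + 2)) + 22/(35*(y - 3)) - 167/(192*(y - 4)).
Integrate each term; A/(y−a) gives A·log|y−a|; A/(y−a)² gives −A/(y−a).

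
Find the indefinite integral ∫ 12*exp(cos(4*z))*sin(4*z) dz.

Let u = cos(4*z), so du = (-4*sin(4*z)) dz.
Rewriting, the integral becomes -3·∫ e^u du = -3·e^u.
Substituting back, u = cos(4*z).

-3*exp(cos(4*z)) + C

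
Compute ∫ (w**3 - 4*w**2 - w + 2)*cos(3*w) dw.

w**3*sin(3*w)/3 - 4*w**2*sin(3*w)/3 + w**2*cos(3*w)/3 - 5*w*sin(3*w)/9 - 8*w*cos(3*w)/9 + 26*sin(3*w)/27 - 5*cos(3*w)/27 + C

Use integration by parts with u = w**3 - 4*w**2 - w + 2, dv = cos(3*w) dw, so v = sin(3*w)/3.
Apply parts 3 times (tabular method): alternate signs, differentiate u down to 0, integrate dv up.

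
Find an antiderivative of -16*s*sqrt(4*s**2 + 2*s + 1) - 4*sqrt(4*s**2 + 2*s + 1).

-4*(4*s**2 + 2*s + 1)**(3/2)/3 + C

Let u = 4*s**2 + 2*s + 1, so du = (8*s + 2) ds.
Rewriting, the integral becomes -2·∫ √u du = -2·(2/3)u^(3/2).
Substituting back, u = 4*s**2 + 2*s + 1.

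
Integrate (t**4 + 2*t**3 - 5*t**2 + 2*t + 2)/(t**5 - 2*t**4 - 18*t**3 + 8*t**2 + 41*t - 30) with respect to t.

381*log(t - 5)/448 - log(t - 1)/36 + 22*log(t + 2)/63 - 11*log(t + 3)/64 + 1/(24*t - 24) + C

Factor the denominator: (t - 5)*(t - 1)**2*(t + 2)*(t + 3).
Partial-fraction decomposition: -11/(64*(t + 3)) + 22/(63*(t + 2)) - 1/(36*(t - 1)) - 1/(24*(t - 1)**2) + 381/(448*(t - 5)).
Integrate each term; A/(t−a) gives A·log|t−a|; A/(t−a)² gives −A/(t−a).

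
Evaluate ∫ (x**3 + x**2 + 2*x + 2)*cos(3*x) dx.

Use integration by parts with u = x**3 + x**2 + 2*x + 2, dv = cos(3*x) dx, so v = sin(3*x)/3.
Apply parts 3 times (tabular method): alternate signs, differentiate u down to 0, integrate dv up.

x**3*sin(3*x)/3 + x**2*sin(3*x)/3 + x**2*cos(3*x)/3 + 4*x*sin(3*x)/9 + 2*x*cos(3*x)/9 + 16*sin(3*x)/27 + 4*cos(3*x)/27 + C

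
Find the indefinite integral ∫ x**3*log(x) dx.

Use integration by parts with u = log(x), dv = x**3 dx.
Then du = 1/x dx and v = x**4/4.

x**4*log(x)/4 - x**4/16 + C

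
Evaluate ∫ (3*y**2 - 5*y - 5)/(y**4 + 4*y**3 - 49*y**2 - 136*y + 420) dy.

73*log(y - 6)/572 + log(y - 2)/84 + 95*log(y + 5)/154 - 59*log(y + 7)/78 + C

Factor the denominator: (y - 6)*(y - 2)*(y + 5)*(y + 7).
Partial-fraction decomposition: -59/(78*(y + 7)) + 95/(154*(y + 5)) + 1/(84*(y - 2)) + 73/(572*(y - 6)).
Integrate each term: A/(y−a) contributes A·log|y−a|.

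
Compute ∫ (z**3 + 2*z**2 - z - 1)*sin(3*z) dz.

-z**3*cos(3*z)/3 + z**2*sin(3*z)/3 - 2*z**2*cos(3*z)/3 + 4*z*sin(3*z)/9 + 5*z*cos(3*z)/9 - 5*sin(3*z)/27 + 13*cos(3*z)/27 + C

Use integration by parts with u = z**3 + 2*z**2 - z - 1, dv = sin(3*z) dz, so v = -cos(3*z)/3.
Apply parts 3 times (tabular method): alternate signs, differentiate u down to 0, integrate dv up.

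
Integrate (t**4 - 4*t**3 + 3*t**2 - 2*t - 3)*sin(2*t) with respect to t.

Use integration by parts with u = t**4 - 4*t**3 + 3*t**2 - 2*t - 3, dv = sin(2*t) dt, so v = -cos(2*t)/2.
Apply parts 4 times (tabular method): alternate signs, differentiate u down to 0, integrate dv up.

-t**4*cos(2*t)/2 + t**3*sin(2*t) + 2*t**3*cos(2*t) - 3*t**2*sin(2*t) - 2*t*cos(2*t) + sin(2*t) + 3*cos(2*t)/2 + C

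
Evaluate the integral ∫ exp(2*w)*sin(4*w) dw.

exp(2*w)*sin(4*w)/10 - exp(2*w)*cos(4*w)/5 + C

Let I denote the integral. Integrate by parts with u = sin(4*w), dv = exp(2*w) dw, so v = exp(2*w)/2: I = exp(2*w)*sin(4*w)/2 − 2·∫ exp(2*w)*cos(4*w) dw.
Apply parts again with u = cos(4*w), dv = exp(2*w) dw: ∫ exp(2*w)*cos(4*w) dw = exp(2*w)*cos(4*w)/2 + 2·I. Substituting back brings back I: I = exp(2*w)*sin(4*w)/2 - exp(2*w)*cos(4*w) − 4·I.
Solving for I: (1 + 4)·I equals the remaining terms, so I = (1/5)·(exp(2*w)*sin(4*w)/2 - exp(2*w)*cos(4*w)).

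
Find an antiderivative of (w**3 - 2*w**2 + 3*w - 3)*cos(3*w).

Use integration by parts with u = w**3 - 2*w**2 + 3*w - 3, dv = cos(3*w) dw, so v = sin(3*w)/3.
Apply parts 3 times (tabular method): alternate signs, differentiate u down to 0, integrate dv up.

w**3*sin(3*w)/3 - 2*w**2*sin(3*w)/3 + w**2*cos(3*w)/3 + 7*w*sin(3*w)/9 - 4*w*cos(3*w)/9 - 23*sin(3*w)/27 + 7*cos(3*w)/27 + C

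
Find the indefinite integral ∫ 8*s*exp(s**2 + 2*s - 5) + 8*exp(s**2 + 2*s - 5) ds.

4*exp(s**2 + 2*s - 5) + C

Let u = s**2 + 2*s - 5, so du = (2*s + 2) ds.
Rewriting, the integral becomes 4·∫ e^u du = 4·e^u.
Substituting back, u = s**2 + 2*s - 5.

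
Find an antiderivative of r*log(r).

Use integration by parts with u = log(r), dv = r dr.
Then du = 1/r dr and v = r**2/2.

r**2*log(r)/2 - r**2/4 + C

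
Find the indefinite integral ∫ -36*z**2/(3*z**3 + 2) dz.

Let u = 3*z**3 + 2, so du = (9*z**2) dz.
Rewriting, the integral becomes -4·∫ 1/u du = -4·log(u).
Substituting back, u = 3*z**3 + 2.

-4*log(3*z**3 + 2) + C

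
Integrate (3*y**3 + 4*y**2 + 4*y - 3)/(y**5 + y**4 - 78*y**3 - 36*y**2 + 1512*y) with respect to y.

-log(y)/504 + 5731*log(y - 6)/48672 + 59*log(y + 6)/96 - 864*log(y + 7)/1183 - 271/(312*y - 1872) + C

Factor the denominator: y*(y - 6)**2*(y + 6)*(y + 7).
Partial-fraction decomposition: -864/(1183*(y + 7)) + 59/(96*(y + 6)) + 5731/(48672*(y - 6)) + 271/(312*(y - 6)**2) - 1/(504*y).
Integrate each term; A/(y−a) gives A·log|y−a|; A/(y−a)² gives −A/(y−a).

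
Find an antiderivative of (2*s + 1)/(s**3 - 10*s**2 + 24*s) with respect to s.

log(s)/24 + 13*log(s - 6)/12 - 9*log(s - 4)/8 + C

Factor the denominator: s*(s - 6)*(s - 4).
Partial-fraction decomposition: -9/(8*(s - 4)) + 13/(12*(s - 6)) + 1/(24*s).
Integrate each term: A/(s−a) contributes A·log|s−a|.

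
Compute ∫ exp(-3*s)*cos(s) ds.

Let I denote the integral. Integrate by parts with u = cos(s), dv = exp(-3*s) ds, so v = -exp(-3*s)/3: I = -exp(-3*s)*cos(s)/3 − (1/3)·∫ exp(-3*s)*sin(s) ds.
Apply parts again with u = sin(s), dv = exp(-3*s) ds: ∫ exp(-3*s)*sin(s) ds = -exp(-3*s)*sin(s)/3 + (1/3)·I. Substituting back brings back I: I = exp(-3*s)*sin(s)/9 - exp(-3*s)*cos(s)/3 − (1/9)·I.
Solving for I: (1 + 1/9)·I equals the remaining terms, so I = (9/10)·(exp(-3*s)*sin(s)/9 - exp(-3*s)*cos(s)/3).

exp(-3*s)*sin(s)/10 - 3*exp(-3*s)*cos(s)/10 + C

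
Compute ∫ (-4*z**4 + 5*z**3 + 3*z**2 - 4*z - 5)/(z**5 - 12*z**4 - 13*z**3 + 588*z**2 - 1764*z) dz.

5*log(z)/1764 - 7775*log(z - 7)/98 + 462427*log(z - 6)/6084 - 11149*log(z + 7)/16562 - 4025/(78*z - 468) + C

Factor the denominator: z*(z - 7)*(z - 6)**2*(z + 7).
Partial-fraction decomposition: -11149/(16562*(z + 7)) + 462427/(6084*(z - 6)) + 4025/(78*(z - 6)**2) - 7775/(98*(z - 7)) + 5/(1764*z).
Integrate each term; A/(z−a) gives A·log|z−a|; A/(z−a)² gives −A/(z−a).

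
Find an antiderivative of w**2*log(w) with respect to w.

Use integration by parts with u = log(w), dv = w**2 dw.
Then du = 1/w dw and v = w**3/3.

w**3*log(w)/3 - w**3/9 + C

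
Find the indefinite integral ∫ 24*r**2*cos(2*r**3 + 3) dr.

4*sin(2*r**3 + 3) + C

Let u = 2*r**3 + 3, so du = (6*r**2) dr.
Rewriting, the integral becomes 4·∫ cos(u) du = 4·sin(u).
Substituting back, u = 2*r**3 + 3.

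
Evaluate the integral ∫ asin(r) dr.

Use integration by parts with u = arcsin(r), dv = dr.
Then du = 1/sqrt(-r**2 + 1) dr.

r*asin(r) + sqrt(-r**2 + 1) + C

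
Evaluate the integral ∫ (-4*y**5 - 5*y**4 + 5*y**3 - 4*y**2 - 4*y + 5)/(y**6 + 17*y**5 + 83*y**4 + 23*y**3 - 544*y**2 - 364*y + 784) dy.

-187*log(y - 2)/1944 + 7*log(y - 1)/960 + log(y + 2)/120 - 2453*log(y + 4)/540 + 48457*log(y + 7)/77760 - 10669/(216*y + 1512) + C

Factor the denominator: (y - 2)*(y - 1)*(y + 2)*(y + 4)*(y + 7)**2.
Partial-fraction decomposition: 48457/(77760*(y + 7)) + 10669/(216*(y + 7)**2) - 2453/(540*(y + 4)) + 1/(120*(y + 2)) + 7/(960*(y - 1)) - 187/(1944*(y - 2)).
Integrate each term; A/(y−a) gives A·log|y−a|; A/(y−a)² gives −A/(y−a).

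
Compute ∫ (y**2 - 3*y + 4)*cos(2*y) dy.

y**2*sin(2*y)/2 - 3*y*sin(2*y)/2 + y*cos(2*y)/2 + 7*sin(2*y)/4 - 3*cos(2*y)/4 + C

Use integration by parts with u = y**2 - 3*y + 4, dv = cos(2*y) dy, so v = sin(2*y)/2.
Apply parts 2 times (tabular method): alternate signs, differentiate u down to 0, integrate dv up.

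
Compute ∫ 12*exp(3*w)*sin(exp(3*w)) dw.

-4*cos(exp(3*w)) + C

Let u = exp(3*w), so du = (3*exp(3*w)) dw.
Rewriting, the integral becomes 4·∫ sin(u) du = 4·-cos(u).
Substituting back, u = exp(3*w).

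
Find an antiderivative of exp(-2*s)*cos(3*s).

Let I denote the integral. Integrate by parts with u = cos(3*s), dv = exp(-2*s) ds, so v = -exp(-2*s)/2: I = -exp(-2*s)*cos(3*s)/2 − (3/2)·∫ exp(-2*s)*sin(3*s) ds.
Apply parts again with u = sin(3*s), dv = exp(-2*s) ds: ∫ exp(-2*s)*sin(3*s) ds = -exp(-2*s)*sin(3*s)/2 + (3/2)·I. Substituting back brings back I: I = 3*exp(-2*s)*sin(3*s)/4 - exp(-2*s)*cos(3*s)/2 − (9/4)·I.
Solving for I: (1 + 9/4)·I equals the remaining terms, so I = (4/13)·(3*exp(-2*s)*sin(3*s)/4 - exp(-2*s)*cos(3*s)/2).

3*exp(-2*s)*sin(3*s)/13 - 2*exp(-2*s)*cos(3*s)/13 + C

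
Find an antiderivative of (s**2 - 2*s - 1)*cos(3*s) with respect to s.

s**2*sin(3*s)/3 - 2*s*sin(3*s)/3 + 2*s*cos(3*s)/9 - 11*sin(3*s)/27 - 2*cos(3*s)/9 + C

Use integration by parts with u = s**2 - 2*s - 1, dv = cos(3*s) ds, so v = sin(3*s)/3.
Apply parts 2 times (tabular method): alternate signs, differentiate u down to 0, integrate dv up.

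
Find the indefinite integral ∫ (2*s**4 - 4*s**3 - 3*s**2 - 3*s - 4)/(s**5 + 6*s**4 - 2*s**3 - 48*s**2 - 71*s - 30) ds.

Factor the denominator: (s - 3)*(s + 1)**2*(s + 2)*(s + 5).
Partial-fraction decomposition: 281/(64*(s + 5)) - 18/(5*(s + 2)) + 19/(16*(s + 1)) - 1/(8*(s + 1)**2) + 7/(320*(s - 3)).
Integrate each term; A/(s−a) gives A·log|s−a|; A/(s−a)² gives −A/(s−a).

7*log(s - 3)/320 + 19*log(s + 1)/16 - 18*log(s + 2)/5 + 281*log(s + 5)/64 + 1/(8*s + 8) + C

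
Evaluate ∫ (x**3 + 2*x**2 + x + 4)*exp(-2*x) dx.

(-4*x**3 - 14*x**2 - 18*x - 25)*exp(-2*x)/8 + C

Use integration by parts with u = x**3 + 2*x**2 + x + 4, dv = exp(-2*x) dx, so v = -exp(-2*x)/2.
Apply parts 3 times (tabular method): alternate signs, differentiate u down to 0, integrate dv up.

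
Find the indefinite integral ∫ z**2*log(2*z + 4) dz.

Use integration by parts with u = log(2*z + 4), dv = z**2 dz.
Then du = 2/(2*z + 4) dz and v = z**3/3.

z**3*log(2*z + 4)/3 - z**3/9 + z**2/3 - 4*z/3 + 8*log(z + 2)/3 + C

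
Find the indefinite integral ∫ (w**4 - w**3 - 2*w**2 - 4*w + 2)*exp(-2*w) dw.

Use integration by parts with u = w**4 - w**3 - 2*w**2 - 4*w + 2, dv = exp(-2*w) dw, so v = -exp(-2*w)/2.
Apply parts 4 times (tabular method): alternate signs, differentiate u down to 0, integrate dv up.

(-4*w**4 - 4*w**3 + 2*w**2 + 18*w + 1)*exp(-2*w)/8 + C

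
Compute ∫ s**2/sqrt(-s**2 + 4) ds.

-s*sqrt(-s**2 + 4)/2 + 2*asin(s/2) + C

Substitute s = 2·sin(θ), so ds = 2·cos(θ) dθ and the radical becomes sqrt(-s**2 + 4) = 2·cos(θ) by the Pythagorean identity.
Integrate the resulting trig expression in θ, then back-substitute θ = asin(s/2), sin(θ) = s/2, cos(θ) = sqrt(-s**2 + 4)/2 (absorbing any constant into C).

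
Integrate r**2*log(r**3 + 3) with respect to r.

r**3*log(r**3 + 3)/3 - r**3/3 + log(r**3 + 3) + C

Let u = r**3 + 3, so du = (3*r**2) dr.
The integral becomes (1/3)·∫ log(u) du; integrate by parts with u′=log(u), dv′=du.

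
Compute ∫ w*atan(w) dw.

Use integration by parts with u = arctan(w), dv = w dw.
Then du = 1/(w**2 + 1) dw.

w**2*atan(w)/2 - w/2 + atan(w)/2 + C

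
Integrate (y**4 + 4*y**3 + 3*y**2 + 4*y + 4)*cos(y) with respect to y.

y**4*sin(y) + 4*y**3*sin(y) + 4*y**3*cos(y) - 9*y**2*sin(y) + 12*y**2*cos(y) - 20*y*sin(y) - 18*y*cos(y) + 22*sin(y) - 20*cos(y) + C

Use integration by parts with u = y**4 + 4*y**3 + 3*y**2 + 4*y + 4, dv = cos(y) dy, so v = sin(y).
Apply parts 4 times (tabular method): alternate signs, differentiate u down to 0, integrate dv up.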